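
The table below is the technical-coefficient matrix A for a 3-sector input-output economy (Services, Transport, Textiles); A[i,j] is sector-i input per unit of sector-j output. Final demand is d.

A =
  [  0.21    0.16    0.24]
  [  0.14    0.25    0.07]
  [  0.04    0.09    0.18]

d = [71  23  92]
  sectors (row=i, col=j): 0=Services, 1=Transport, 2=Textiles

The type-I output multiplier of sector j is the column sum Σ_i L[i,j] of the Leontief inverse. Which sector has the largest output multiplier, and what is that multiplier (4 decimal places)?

Transport (1.9222)

Form M = I − A:
  [  0.79   -0.16   -0.24]
  [ -0.14    0.75   -0.07]
  [ -0.04   -0.09    0.82]
Leontief inverse L = M⁻¹:
  [  1.3472    0.3382    0.4232]
  [  0.2603    1.4125    0.1968]
  [  0.0943    0.1715    1.2617]
Total output x = L · d:
  x_0 = 1.3472·71 + 0.3382·23 + 0.4232·92 = 142.3590
  x_1 = 0.2603·71 + 1.4125·23 + 0.1968·92 = 69.0676
  x_2 = 0.0943·71 + 0.1715·23 + 1.2617·92 = 126.7200
Output multipliers (column sums of L):
  Services: 1.7017
  Transport: 1.9222
  Textiles: 1.8817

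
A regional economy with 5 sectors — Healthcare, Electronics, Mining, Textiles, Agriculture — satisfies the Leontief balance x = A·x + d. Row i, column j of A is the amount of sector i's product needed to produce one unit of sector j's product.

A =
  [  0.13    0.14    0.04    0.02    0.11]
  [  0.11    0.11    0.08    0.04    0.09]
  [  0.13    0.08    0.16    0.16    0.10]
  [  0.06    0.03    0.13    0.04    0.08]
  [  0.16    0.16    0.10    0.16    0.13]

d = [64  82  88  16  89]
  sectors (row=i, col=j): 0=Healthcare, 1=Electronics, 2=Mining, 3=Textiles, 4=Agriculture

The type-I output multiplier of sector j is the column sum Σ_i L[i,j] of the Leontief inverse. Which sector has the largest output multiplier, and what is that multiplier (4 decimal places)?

Healthcare (2.2206)

Form M = I − A:
  [  0.87   -0.14   -0.04   -0.02   -0.11]
  [ -0.11    0.89   -0.08   -0.04   -0.09]
  [ -0.13   -0.08    0.84   -0.16   -0.10]
  [ -0.06   -0.03   -0.13    0.96   -0.08]
  [ -0.16   -0.16   -0.10   -0.16    0.87]
Leontief inverse L = M⁻¹:
  [  1.2425    0.2462    0.1210    0.0904    0.2048]
  [  0.2188    1.2093    0.1647    0.1127    0.1821]
  [  0.2808    0.2109    1.2930    0.2686    0.2306]
  [  0.1499    0.1077    0.2077    1.1099    0.1560]
  [  0.3286    0.3117    0.2394    0.2724    1.2758]
Total output x = L · d:
  x_0 = 1.2425·64 + 0.2462·82 + 0.1210·88 + 0.0904·16 + 0.2048·89 = 130.0313
  x_1 = 0.2188·64 + 1.2093·82 + 0.1647·88 + 0.1127·16 + 0.1821·89 = 145.6713
  x_2 = 0.2808·64 + 0.2109·82 + 1.2930·88 + 0.2686·16 + 0.2306·89 = 173.8694
  x_3 = 0.1499·64 + 0.1077·82 + 0.2077·88 + 1.1099·16 + 0.1560·89 = 68.3539
  x_4 = 0.3286·64 + 0.3117·82 + 0.2394·88 + 0.2724·16 + 1.2758·89 = 185.5586
Output multipliers (column sums of L):
  Healthcare: 2.2206
  Electronics: 2.0859
  Mining: 2.0258
  Textiles: 1.8540
  Agriculture: 2.0493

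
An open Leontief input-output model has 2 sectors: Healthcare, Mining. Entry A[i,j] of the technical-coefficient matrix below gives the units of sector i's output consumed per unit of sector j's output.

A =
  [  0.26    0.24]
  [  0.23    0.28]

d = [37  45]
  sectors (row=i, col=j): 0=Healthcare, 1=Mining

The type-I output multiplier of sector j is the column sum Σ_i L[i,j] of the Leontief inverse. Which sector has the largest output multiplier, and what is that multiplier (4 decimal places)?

Form M = I − A:
  [  0.74   -0.24]
  [ -0.23    0.72]
Leontief inverse L = M⁻¹:
  [  1.5075    0.5025]
  [  0.4816    1.5494]
Total output x = L · d:
  x_0 = 1.5075·37 + 0.5025·45 = 78.3920
  x_1 = 0.4816·37 + 1.5494·45 = 87.5419
Output multipliers (column sums of L):
  Healthcare: 1.9891
  Mining: 2.0519

Mining (2.0519)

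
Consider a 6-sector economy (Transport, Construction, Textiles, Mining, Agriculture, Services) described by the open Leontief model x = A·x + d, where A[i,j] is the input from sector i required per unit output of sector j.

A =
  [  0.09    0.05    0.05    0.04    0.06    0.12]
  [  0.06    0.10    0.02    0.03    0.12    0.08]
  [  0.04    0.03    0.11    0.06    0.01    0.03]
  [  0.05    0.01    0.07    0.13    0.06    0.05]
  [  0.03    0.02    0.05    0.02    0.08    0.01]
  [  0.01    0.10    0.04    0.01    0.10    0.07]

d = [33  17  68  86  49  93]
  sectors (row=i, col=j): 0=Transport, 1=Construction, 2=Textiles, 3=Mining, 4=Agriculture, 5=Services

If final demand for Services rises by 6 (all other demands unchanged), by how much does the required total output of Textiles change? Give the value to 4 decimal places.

Form M = I − A:
  [  0.91   -0.05   -0.05   -0.04   -0.06   -0.12]
  [ -0.06    0.90   -0.02   -0.03   -0.12   -0.08]
  [ -0.04   -0.03    0.89   -0.06   -0.01   -0.03]
  [ -0.05   -0.01   -0.07    0.87   -0.06   -0.05]
  [ -0.03   -0.02   -0.05   -0.02    0.92   -0.01]
  [ -0.01   -0.10   -0.04   -0.01   -0.10    0.93]
Leontief inverse L = M⁻¹:
  [  1.1170    0.0855    0.0828    0.0643    0.1064    0.1588]
  [  0.0867    1.1347    0.0492    0.0517    0.1701    0.1150]
  [  0.0596    0.0489    1.1390    0.0844    0.0340    0.0535]
  [  0.0747    0.0315    0.1054    1.1643    0.0947    0.0794]
  [  0.0435    0.0322    0.0687    0.0334    1.0995    0.0242]
  [  0.0294    0.1288    0.0637    0.0260    0.1401    1.0951]
Total output x = L · d:
  x_0 = 1.1170·33 + 0.0855·17 + 0.0828·68 + 0.0643·86 + 0.1064·49 + 0.1588·93 = 69.4509
  x_1 = 0.0867·33 + 1.1347·17 + 0.0492·68 + 0.0517·86 + 0.1701·49 + 0.1150·93 = 48.9699
  x_2 = 0.0596·33 + 0.0489·17 + 1.1390·68 + 0.0844·86 + 0.0340·49 + 0.0535·93 = 94.1524
  x_3 = 0.0747·33 + 0.0315·17 + 0.1054·68 + 1.1643·86 + 0.0947·49 + 0.0794·93 = 122.3149
  x_4 = 0.0435·33 + 0.0322·17 + 0.0687·68 + 0.0334·86 + 1.0995·49 + 0.0242·93 = 65.6535
  x_5 = 0.0294·33 + 0.1288·17 + 0.0637·68 + 0.0260·86 + 0.1401·49 + 1.0951·93 = 118.4367
Δx_2 = L[2,5] · Δd_5 = 0.0535 · 6 = 0.3213

0.3213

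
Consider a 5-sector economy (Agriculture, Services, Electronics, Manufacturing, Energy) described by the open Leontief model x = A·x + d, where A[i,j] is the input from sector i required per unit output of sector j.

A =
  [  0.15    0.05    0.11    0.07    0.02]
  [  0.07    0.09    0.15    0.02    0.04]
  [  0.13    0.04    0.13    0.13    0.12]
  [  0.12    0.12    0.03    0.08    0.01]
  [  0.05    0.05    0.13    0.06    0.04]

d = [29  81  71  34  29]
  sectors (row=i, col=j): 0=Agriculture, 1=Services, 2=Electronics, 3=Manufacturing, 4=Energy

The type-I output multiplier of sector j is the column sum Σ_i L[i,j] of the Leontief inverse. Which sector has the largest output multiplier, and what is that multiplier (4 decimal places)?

Electronics (1.9305)

Form M = I − A:
  [  0.85   -0.05   -0.11   -0.07   -0.02]
  [ -0.07    0.91   -0.15   -0.02   -0.04]
  [ -0.13   -0.04    0.87   -0.13   -0.12]
  [ -0.12   -0.12   -0.03    0.92   -0.01]
  [ -0.05   -0.05   -0.13   -0.06    0.96]
Leontief inverse L = M⁻¹:
  [  1.2335    0.0954    0.1848    0.1256    0.0541]
  [  0.1428    1.1307    0.2274    0.0727    0.0793]
  [  0.2349    0.1029    1.2286    0.2045    0.1649]
  [  0.1884    0.1642    0.0959    1.1207    0.0344]
  [  0.1153    0.0881    0.1938    0.1081    1.0731]
Total output x = L · d:
  x_0 = 1.2335·29 + 0.0954·81 + 0.1848·71 + 0.1256·34 + 0.0541·29 = 62.4621
  x_1 = 0.1428·29 + 1.1307·81 + 0.2274·71 + 0.0727·34 + 0.0793·29 = 116.6419
  x_2 = 0.2349·29 + 0.1029·81 + 1.2286·71 + 0.2045·34 + 0.1649·29 = 114.1127
  x_3 = 0.1884·29 + 0.1642·81 + 0.0959·71 + 1.1207·34 + 0.0344·29 = 64.6806
  x_4 = 0.1153·29 + 0.0881·81 + 0.1938·71 + 0.1081·34 + 1.0731·29 = 59.0320
Output multipliers (column sums of L):
  Agriculture: 1.9150
  Services: 1.5814
  Electronics: 1.9305
  Manufacturing: 1.6315
  Energy: 1.4058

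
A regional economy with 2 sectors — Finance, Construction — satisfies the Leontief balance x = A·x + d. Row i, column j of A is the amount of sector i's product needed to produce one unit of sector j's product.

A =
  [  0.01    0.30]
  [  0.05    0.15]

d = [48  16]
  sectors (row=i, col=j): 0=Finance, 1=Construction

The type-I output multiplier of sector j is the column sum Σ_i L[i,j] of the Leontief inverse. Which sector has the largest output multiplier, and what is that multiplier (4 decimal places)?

Construction (1.5608)

Form M = I − A:
  [  0.99   -0.30]
  [ -0.05    0.85]
Leontief inverse L = M⁻¹:
  [  1.0284    0.3630]
  [  0.0605    1.1978]
Total output x = L · d:
  x_0 = 1.0284·48 + 0.3630·16 = 55.1724
  x_1 = 0.0605·48 + 1.1978·16 = 22.0690
Output multipliers (column sums of L):
  Finance: 1.0889
  Construction: 1.5608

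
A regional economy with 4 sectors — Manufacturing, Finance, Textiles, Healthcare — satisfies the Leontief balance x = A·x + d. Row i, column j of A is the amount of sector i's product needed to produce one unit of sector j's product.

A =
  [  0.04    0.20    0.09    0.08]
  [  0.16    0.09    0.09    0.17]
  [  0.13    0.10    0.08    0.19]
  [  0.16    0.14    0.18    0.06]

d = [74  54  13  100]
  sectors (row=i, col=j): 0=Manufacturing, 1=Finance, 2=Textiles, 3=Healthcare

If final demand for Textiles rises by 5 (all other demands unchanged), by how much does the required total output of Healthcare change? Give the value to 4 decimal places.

1.4467

Form M = I − A:
  [  0.96   -0.20   -0.09   -0.08]
  [ -0.16    0.91   -0.09   -0.17]
  [ -0.13   -0.10    0.92   -0.19]
  [ -0.16   -0.14   -0.18    0.94]
Leontief inverse L = M⁻¹:
  [  1.1473    0.3007    0.1785    0.1881]
  [  0.2799    1.2269    0.2035    0.2868]
  [  0.2514    0.2334    1.1940    0.3050]
  [  0.2851    0.2786    0.2893    1.1970]
Total output x = L · d:
  x_0 = 1.1473·74 + 0.3007·54 + 0.1785·13 + 0.1881·100 = 122.2673
  x_1 = 0.2799·74 + 1.2269·54 + 0.2035·13 + 0.2868·100 = 118.2914
  x_2 = 0.2514·74 + 0.2334·54 + 1.1940·13 + 0.3050·100 = 77.2260
  x_3 = 0.2851·74 + 0.2786·54 + 0.2893·13 + 1.1970·100 = 159.6003
Δx_3 = L[3,2] · Δd_2 = 0.2893 · 5 = 1.4467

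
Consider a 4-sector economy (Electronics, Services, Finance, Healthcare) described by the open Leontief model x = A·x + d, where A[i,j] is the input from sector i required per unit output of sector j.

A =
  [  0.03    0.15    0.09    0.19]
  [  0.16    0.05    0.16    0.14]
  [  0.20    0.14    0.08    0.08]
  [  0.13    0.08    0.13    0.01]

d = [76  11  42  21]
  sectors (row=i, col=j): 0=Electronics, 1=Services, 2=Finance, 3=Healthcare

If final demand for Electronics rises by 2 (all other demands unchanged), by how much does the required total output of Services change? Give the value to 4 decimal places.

Form M = I − A:
  [  0.97   -0.15   -0.09   -0.19]
  [ -0.16    0.95   -0.16   -0.14]
  [ -0.20   -0.14    0.92   -0.08]
  [ -0.13   -0.08   -0.13    0.99]
Leontief inverse L = M⁻¹:
  [  1.1441    0.2312    0.1899    0.2676]
  [  0.2762    1.1548    0.2614    0.2374]
  [  0.3093    0.2395    1.1856    0.1890]
  [  0.2132    0.1551    0.2017    1.0892]
Total output x = L · d:
  x_0 = 1.1441·76 + 0.2312·11 + 0.1899·42 + 0.2676·21 = 103.0909
  x_1 = 0.2762·76 + 1.1548·11 + 0.2614·42 + 0.2374·21 = 49.6575
  x_2 = 0.3093·76 + 0.2395·11 + 1.1856·42 + 0.1890·21 = 79.9028
  x_3 = 0.2132·76 + 0.1551·11 + 0.2017·42 + 1.0892·21 = 49.2543
Δx_1 = L[1,0] · Δd_0 = 0.2762 · 2 = 0.5524

0.5524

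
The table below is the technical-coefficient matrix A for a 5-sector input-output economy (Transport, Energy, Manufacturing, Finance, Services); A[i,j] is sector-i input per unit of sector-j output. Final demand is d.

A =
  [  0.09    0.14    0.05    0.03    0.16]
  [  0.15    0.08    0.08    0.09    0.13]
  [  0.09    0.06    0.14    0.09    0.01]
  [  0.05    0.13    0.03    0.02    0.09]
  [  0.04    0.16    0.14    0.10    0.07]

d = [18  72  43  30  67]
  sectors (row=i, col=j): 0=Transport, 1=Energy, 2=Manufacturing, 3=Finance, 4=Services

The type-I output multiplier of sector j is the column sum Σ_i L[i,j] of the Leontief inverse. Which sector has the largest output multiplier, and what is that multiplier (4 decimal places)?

Form M = I − A:
  [  0.91   -0.14   -0.05   -0.03   -0.16]
  [ -0.15    0.92   -0.08   -0.09   -0.13]
  [ -0.09   -0.06    0.86   -0.09   -0.01]
  [ -0.05   -0.13   -0.03    0.98   -0.09]
  [ -0.04   -0.16   -0.14   -0.10    0.93]
Leontief inverse L = M⁻¹:
  [  1.1682    0.2427    0.1338    0.0954    0.2456]
  [  0.2316    1.1938    0.1663    0.1548    0.2235]
  [  0.1510    0.1324    1.2000    0.1342    0.0704]
  [  0.1063    0.1984    0.0862    1.0651    0.1500]
  [  0.1242    0.2571    0.2243    0.1655    1.1510]
Total output x = L · d:
  x_0 = 1.1682·18 + 0.2427·72 + 0.1338·43 + 0.0954·30 + 0.2456·67 = 63.5680
  x_1 = 0.2316·18 + 1.1938·72 + 0.1663·43 + 0.1548·30 + 0.2235·67 = 116.8872
  x_2 = 0.1510·18 + 0.1324·72 + 1.2000·43 + 0.1342·30 + 0.0704·67 = 72.5944
  x_3 = 0.1063·18 + 0.1984·72 + 0.0862·43 + 1.0651·30 + 0.1500·67 = 61.9123
  x_4 = 0.1242·18 + 0.2571·72 + 0.2243·43 + 0.1655·30 + 1.1510·67 = 112.4722
Output multipliers (column sums of L):
  Transport: 1.7813
  Energy: 2.0244
  Manufacturing: 1.8106
  Finance: 1.6149
  Services: 1.8405

Energy (2.0244)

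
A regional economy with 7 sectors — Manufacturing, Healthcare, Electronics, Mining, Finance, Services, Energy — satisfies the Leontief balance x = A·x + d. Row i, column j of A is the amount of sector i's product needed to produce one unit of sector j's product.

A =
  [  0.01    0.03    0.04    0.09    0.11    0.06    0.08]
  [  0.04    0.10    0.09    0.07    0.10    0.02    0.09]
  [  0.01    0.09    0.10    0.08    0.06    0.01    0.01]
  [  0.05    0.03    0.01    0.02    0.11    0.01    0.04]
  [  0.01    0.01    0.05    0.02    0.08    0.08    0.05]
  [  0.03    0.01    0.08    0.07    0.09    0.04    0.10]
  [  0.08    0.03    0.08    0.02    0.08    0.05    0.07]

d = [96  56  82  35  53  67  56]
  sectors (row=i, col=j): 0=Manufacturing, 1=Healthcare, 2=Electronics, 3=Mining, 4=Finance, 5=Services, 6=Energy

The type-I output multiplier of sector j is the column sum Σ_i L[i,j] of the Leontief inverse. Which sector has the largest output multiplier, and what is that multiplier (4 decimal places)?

Form M = I − A:
  [  0.99   -0.03   -0.04   -0.09   -0.11   -0.06   -0.08]
  [ -0.04    0.90   -0.09   -0.07   -0.10   -0.02   -0.09]
  [ -0.01   -0.09    0.90   -0.08   -0.06   -0.01   -0.01]
  [ -0.05   -0.03   -0.01    0.98   -0.11   -0.01   -0.04]
  [ -0.01   -0.01   -0.05   -0.02    0.92   -0.08   -0.05]
  [ -0.03   -0.01   -0.08   -0.07   -0.09    0.96   -0.10]
  [ -0.08   -0.03   -0.08   -0.02   -0.08   -0.05    0.93]
Leontief inverse L = M⁻¹:
  [  1.0329    0.0531    0.0802    0.1173    0.1674    0.0878    0.1183]
  [  0.0674    1.1385    0.1444    0.1093    0.1713    0.0520    0.1370]
  [  0.0271    0.1212    1.1378    0.1091    0.1099    0.0284    0.0400]
  [  0.0624    0.0445    0.0357    1.0389    0.1477    0.0318    0.0661]
  [  0.0248    0.0267    0.0824    0.0426    1.1200    0.1008    0.0785]
  [  0.0525    0.0353    0.1221    0.0993    0.1462    1.0673    0.1361]
  [  0.0997    0.0569    0.1238    0.0543    0.1368    0.0784    1.1088]
Total output x = L · d:
  x_0 = 1.0329·96 + 0.0531·56 + 0.0802·82 + 0.1173·35 + 0.1674·53 + 0.0878·67 + 0.1183·56 = 134.1968
  x_1 = 0.0674·96 + 1.1385·56 + 0.1444·82 + 0.1093·35 + 0.1713·53 + 0.0520·67 + 0.1370·56 = 106.1193
  x_2 = 0.0271·96 + 0.1212·56 + 1.1378·82 + 0.1091·35 + 0.1099·53 + 0.0284·67 + 0.0400·56 = 116.4801
  x_3 = 0.0624·96 + 0.0445·56 + 0.0357·82 + 1.0389·35 + 0.1477·53 + 0.0318·67 + 0.0661·56 = 61.4255
  x_4 = 0.0248·96 + 0.0267·56 + 0.0824·82 + 0.0426·35 + 1.1200·53 + 0.1008·67 + 0.0785·56 = 82.6261
  x_5 = 0.0525·96 + 0.0353·56 + 0.1221·82 + 0.0993·35 + 0.1462·53 + 1.0673·67 + 0.1361·56 = 107.3771
  x_6 = 0.0997·96 + 0.0569·56 + 0.1238·82 + 0.0543·35 + 0.1368·53 + 0.0784·67 + 1.1088·56 = 99.4034
Output multipliers (column sums of L):
  Manufacturing: 1.3667
  Healthcare: 1.4761
  Electronics: 1.7263
  Mining: 1.5708
  Finance: 1.9992
  Services: 1.4465
  Energy: 1.6848

Finance (1.9992)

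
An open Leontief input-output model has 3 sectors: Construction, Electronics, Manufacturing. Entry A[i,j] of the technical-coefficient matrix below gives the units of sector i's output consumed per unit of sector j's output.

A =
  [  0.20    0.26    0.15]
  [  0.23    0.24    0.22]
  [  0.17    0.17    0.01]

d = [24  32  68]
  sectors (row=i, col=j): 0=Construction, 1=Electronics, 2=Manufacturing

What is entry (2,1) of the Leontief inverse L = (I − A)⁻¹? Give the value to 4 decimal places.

Form M = I − A:
  [  0.80   -0.26   -0.15]
  [ -0.23    0.76   -0.22]
  [ -0.17   -0.17    0.99]
Leontief inverse L = M⁻¹:
  [  1.4964    0.5921    0.3583]
  [  0.5548    1.6041    0.4405]
  [  0.3522    0.3771    1.1473]
Total output x = L · d:
  x_0 = 1.4964·24 + 0.5921·32 + 0.3583·68 = 79.2216
  x_1 = 0.5548·24 + 1.6041·32 + 0.4405·68 = 94.6037
  x_2 = 0.3522·24 + 0.3771·32 + 1.1473·68 = 98.5357

L[2,1] = 0.3771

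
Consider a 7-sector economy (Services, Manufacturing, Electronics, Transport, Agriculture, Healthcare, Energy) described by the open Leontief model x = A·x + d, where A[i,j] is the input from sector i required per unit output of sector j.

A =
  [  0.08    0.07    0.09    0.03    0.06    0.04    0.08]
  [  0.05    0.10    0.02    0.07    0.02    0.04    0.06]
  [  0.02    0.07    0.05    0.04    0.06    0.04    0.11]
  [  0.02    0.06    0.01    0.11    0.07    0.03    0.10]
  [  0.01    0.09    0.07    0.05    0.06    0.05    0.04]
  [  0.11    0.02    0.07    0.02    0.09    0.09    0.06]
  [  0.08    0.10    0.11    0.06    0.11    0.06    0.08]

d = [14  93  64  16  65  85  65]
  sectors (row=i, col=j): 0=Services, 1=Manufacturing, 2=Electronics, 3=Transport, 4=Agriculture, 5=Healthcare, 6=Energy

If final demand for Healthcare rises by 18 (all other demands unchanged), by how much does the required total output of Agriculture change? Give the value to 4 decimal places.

Form M = I − A:
  [  0.92   -0.07   -0.09   -0.03   -0.06   -0.04   -0.08]
  [ -0.05    0.90   -0.02   -0.07   -0.02   -0.04   -0.06]
  [ -0.02   -0.07    0.95   -0.04   -0.06   -0.04   -0.11]
  [ -0.02   -0.06   -0.01    0.89   -0.07   -0.03   -0.10]
  [ -0.01   -0.09   -0.07   -0.05    0.94   -0.05   -0.04]
  [ -0.11   -0.02   -0.07   -0.02   -0.09    0.91   -0.06]
  [ -0.08   -0.10   -0.11   -0.06   -0.11   -0.06    0.92]
Leontief inverse L = M⁻¹:
  [  1.1217    0.1316    0.1402    0.0721    0.1128    0.0791    0.1408]
  [  0.0845    1.1488    0.0555    0.1080    0.0608    0.0707    0.1079]
  [  0.0566    0.1253    1.0938    0.0796    0.1082    0.0753    0.1621]
  [  0.0549    0.1157    0.0511    1.1553    0.1194    0.0645    0.1534]
  [  0.0411    0.1388    0.1050    0.0866    1.1006    0.0816    0.0878]
  [  0.1558    0.0790    0.1252    0.0589    0.1465    1.1326    0.1203]
  [  0.1321    0.1806    0.1731    0.1171    0.1783    0.1114    1.1587]
Total output x = L · d:
  x_0 = 1.1217·14 + 0.1316·93 + 0.1402·64 + 0.0721·16 + 0.1128·65 + 0.0791·85 + 0.1408·65 = 61.2766
  x_1 = 0.0845·14 + 1.1488·93 + 0.0555·64 + 0.1080·16 + 0.0608·65 + 0.0707·85 + 0.1079·65 = 130.2777
  x_2 = 0.0566·14 + 0.1253·93 + 1.0938·64 + 0.0796·16 + 0.1082·65 + 0.0753·85 + 0.1621·65 = 107.6961
  x_3 = 0.0549·14 + 0.1157·93 + 0.0511·64 + 1.1553·16 + 0.1194·65 + 0.0645·85 + 0.1534·65 = 56.4973
  x_4 = 0.0411·14 + 0.1388·93 + 0.1050·64 + 0.0866·16 + 1.1006·65 + 0.0816·85 + 0.0878·65 = 105.7712
  x_5 = 0.1558·14 + 0.0790·93 + 0.1252·64 + 0.0589·16 + 0.1465·65 + 1.1326·85 + 0.1203·65 = 132.1010
  x_6 = 0.1321·14 + 0.1806·93 + 0.1731·64 + 0.1171·16 + 0.1783·65 + 0.1114·85 + 1.1587·65 = 127.9643
Δx_4 = L[4,5] · Δd_5 = 0.0816 · 18 = 1.4695

1.4695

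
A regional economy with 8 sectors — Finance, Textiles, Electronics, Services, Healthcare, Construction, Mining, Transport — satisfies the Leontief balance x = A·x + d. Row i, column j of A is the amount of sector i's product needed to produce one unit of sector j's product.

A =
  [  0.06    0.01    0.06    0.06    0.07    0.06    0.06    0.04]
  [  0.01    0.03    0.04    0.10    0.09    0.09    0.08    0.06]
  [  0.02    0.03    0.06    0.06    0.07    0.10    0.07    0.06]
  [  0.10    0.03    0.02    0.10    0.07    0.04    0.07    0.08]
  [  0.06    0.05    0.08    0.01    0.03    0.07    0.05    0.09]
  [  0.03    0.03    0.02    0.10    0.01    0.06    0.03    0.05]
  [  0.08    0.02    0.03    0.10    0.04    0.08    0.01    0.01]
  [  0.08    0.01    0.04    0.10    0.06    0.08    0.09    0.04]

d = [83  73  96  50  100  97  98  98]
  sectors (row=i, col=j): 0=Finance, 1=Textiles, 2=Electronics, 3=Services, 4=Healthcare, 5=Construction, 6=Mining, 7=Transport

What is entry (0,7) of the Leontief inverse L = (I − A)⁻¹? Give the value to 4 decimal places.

Form M = I − A:
  [  0.94   -0.01   -0.06   -0.06   -0.07   -0.06   -0.06   -0.04]
  [ -0.01    0.97   -0.04   -0.10   -0.09   -0.09   -0.08   -0.06]
  [ -0.02   -0.03    0.94   -0.06   -0.07   -0.10   -0.07   -0.06]
  [ -0.10   -0.03   -0.02    0.90   -0.07   -0.04   -0.07   -0.08]
  [ -0.06   -0.05   -0.08   -0.01    0.97   -0.07   -0.05   -0.09]
  [ -0.03   -0.03   -0.02   -0.10   -0.01    0.94   -0.03   -0.05]
  [ -0.08   -0.02   -0.03   -0.10   -0.04   -0.08    0.99   -0.01]
  [ -0.08   -0.01   -0.04   -0.10   -0.06   -0.08   -0.09    0.96]
Leontief inverse L = M⁻¹:
  [  1.1043    0.0298    0.0924    0.1167    0.1078    0.1115    0.1003    0.0803]
  [  0.0646    1.0546    0.0760    0.1711    0.1339    0.1506    0.1279    0.1093]
  [  0.0681    0.0525    1.0940    0.1265    0.1107    0.1581    0.1146    0.1048]
  [  0.1587    0.0528    0.0590    1.1720    0.1192    0.1016    0.1218    0.1290]
  [  0.1025    0.0693    0.1135    0.0731    1.0715    0.1273    0.0948    0.1299]
  [  0.0677    0.0450    0.0420    0.1512    0.0421    1.0990    0.0644    0.0827]
  [  0.1196    0.0374    0.0569    0.1520    0.0746    0.1225    1.0470    0.0478]
  [  0.1353    0.0327    0.0761    0.1703    0.1049    0.1390    0.1366    1.0868]
Total output x = L · d:
  x_0 = 1.1043·83 + 0.0298·73 + 0.0924·96 + 0.1167·50 + 0.1078·100 + 0.1115·97 + 0.1003·98 + 0.0803·98 = 147.8374
  x_1 = 0.0646·83 + 1.0546·73 + 0.0760·96 + 0.1711·50 + 0.1339·100 + 0.1506·97 + 0.1279·98 + 0.1093·98 = 149.4428
  x_2 = 0.0681·83 + 0.0525·73 + 1.0940·96 + 0.1265·50 + 0.1107·100 + 0.1581·97 + 0.1146·98 + 0.1048·98 = 168.7318
  x_3 = 0.1587·83 + 0.0528·73 + 0.0590·96 + 1.1720·50 + 0.1192·100 + 0.1016·97 + 0.1218·98 + 0.1290·98 = 127.6373
  x_4 = 0.1025·83 + 0.0693·73 + 0.1135·96 + 0.0731·50 + 1.0715·100 + 0.1273·97 + 0.0948·98 + 0.1299·98 = 169.6226
  x_5 = 0.0677·83 + 0.0450·73 + 0.0420·96 + 0.1512·50 + 0.0421·100 + 1.0990·97 + 0.0644·98 + 0.0827·98 = 145.7329
  x_6 = 0.1196·83 + 0.0374·73 + 0.0569·96 + 0.1520·50 + 0.0746·100 + 0.1225·97 + 1.0470·98 + 0.0478·98 = 152.3416
  x_7 = 0.1353·83 + 0.0327·73 + 0.0761·96 + 0.1703·50 + 0.1049·100 + 0.1390·97 + 0.1366·98 + 1.0868·98 = 173.3137

L[0,7] = 0.0803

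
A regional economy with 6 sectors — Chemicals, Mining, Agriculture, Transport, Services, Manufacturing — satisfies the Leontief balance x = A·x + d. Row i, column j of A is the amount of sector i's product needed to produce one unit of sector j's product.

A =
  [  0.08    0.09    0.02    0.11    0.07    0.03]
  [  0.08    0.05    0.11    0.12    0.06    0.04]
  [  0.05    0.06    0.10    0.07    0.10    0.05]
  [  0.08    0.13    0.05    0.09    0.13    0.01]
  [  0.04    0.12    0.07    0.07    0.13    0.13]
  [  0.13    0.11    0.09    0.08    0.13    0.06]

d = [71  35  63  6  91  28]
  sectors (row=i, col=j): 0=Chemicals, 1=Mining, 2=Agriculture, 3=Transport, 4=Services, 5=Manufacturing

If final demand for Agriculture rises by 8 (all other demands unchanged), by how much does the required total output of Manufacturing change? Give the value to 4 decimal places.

Form M = I − A:
  [  0.92   -0.09   -0.02   -0.11   -0.07   -0.03]
  [ -0.08    0.95   -0.11   -0.12   -0.06   -0.04]
  [ -0.05   -0.06    0.90   -0.07   -0.10   -0.05]
  [ -0.08   -0.13   -0.05    0.91   -0.13   -0.01]
  [ -0.04   -0.12   -0.07   -0.07    0.87   -0.13]
  [ -0.13   -0.11   -0.09   -0.08   -0.13    0.94]
Leontief inverse L = M⁻¹:
  [  1.1375    0.1643    0.0741    0.1825    0.1491    0.0698]
  [  0.1440    1.1336    0.1732    0.1994    0.1522    0.0852]
  [  0.1100    0.1389    1.1631    0.1443    0.1884    0.0989]
  [  0.1468    0.2186    0.1194    1.1777    0.2262    0.0641]
  [  0.1249    0.2253    0.1564    0.1701    1.2477    0.1963]
  [  0.2145    0.2184    0.1737    0.1861    0.2483    1.1255]
Total output x = L · d:
  x_0 = 1.1375·71 + 0.1643·35 + 0.0741·63 + 0.1825·6 + 0.1491·91 + 0.0698·28 = 107.7921
  x_1 = 0.1440·71 + 1.1336·35 + 0.1732·63 + 0.1994·6 + 0.1522·91 + 0.0852·28 = 78.2421
  x_2 = 0.1100·71 + 0.1389·35 + 1.1631·63 + 0.1443·6 + 0.1884·91 + 0.0989·28 = 106.7284
  x_3 = 0.1468·71 + 0.2186·35 + 0.1194·63 + 1.1777·6 + 0.2262·91 + 0.0641·28 = 55.0420
  x_4 = 0.1249·71 + 0.2253·35 + 0.1564·63 + 0.1701·6 + 1.2477·91 + 0.1963·28 = 146.6661
  x_5 = 0.2145·71 + 0.2184·35 + 0.1737·63 + 0.1861·6 + 0.2483·91 + 1.1255·28 = 89.0374
Δx_5 = L[5,2] · Δd_2 = 0.1737 · 8 = 1.3893

1.3893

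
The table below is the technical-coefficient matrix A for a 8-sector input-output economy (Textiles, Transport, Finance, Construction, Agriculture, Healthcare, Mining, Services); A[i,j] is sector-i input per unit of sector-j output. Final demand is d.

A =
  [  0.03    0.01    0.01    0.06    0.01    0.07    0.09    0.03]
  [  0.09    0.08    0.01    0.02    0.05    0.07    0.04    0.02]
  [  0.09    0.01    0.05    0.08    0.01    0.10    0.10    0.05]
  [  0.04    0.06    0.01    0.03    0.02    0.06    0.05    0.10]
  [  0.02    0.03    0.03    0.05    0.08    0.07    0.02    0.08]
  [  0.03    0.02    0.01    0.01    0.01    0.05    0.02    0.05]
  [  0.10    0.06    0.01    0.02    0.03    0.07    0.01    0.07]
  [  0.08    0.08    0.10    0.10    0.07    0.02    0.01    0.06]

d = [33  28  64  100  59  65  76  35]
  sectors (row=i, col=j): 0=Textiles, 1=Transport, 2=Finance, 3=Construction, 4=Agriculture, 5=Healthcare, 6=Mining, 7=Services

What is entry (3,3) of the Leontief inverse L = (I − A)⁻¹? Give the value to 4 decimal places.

L[3,3] = 1.0583

Form M = I − A:
  [  0.97   -0.01   -0.01   -0.06   -0.01   -0.07   -0.09   -0.03]
  [ -0.09    0.92   -0.01   -0.02   -0.05   -0.07   -0.04   -0.02]
  [ -0.09   -0.01    0.95   -0.08   -0.01   -0.10   -0.10   -0.05]
  [ -0.04   -0.06   -0.01    0.97   -0.02   -0.06   -0.05   -0.10]
  [ -0.02   -0.03   -0.03   -0.05    0.92   -0.07   -0.02   -0.08]
  [ -0.03   -0.02   -0.01   -0.01   -0.01    0.95   -0.02   -0.05]
  [ -0.10   -0.06   -0.01   -0.02   -0.03   -0.07    0.99   -0.07]
  [ -0.08   -0.08   -0.10   -0.10   -0.07   -0.02   -0.01    0.94]
Leontief inverse L = M⁻¹:
  [  1.0585    0.0319    0.0215    0.0785    0.0242    0.0985    0.1067    0.0592]
  [  0.1218    1.1044    0.0226    0.0433    0.0696    0.1064    0.0642    0.0495]
  [  0.1343    0.0415    1.0695    0.1129    0.0309    0.1467    0.1322    0.0943]
  [  0.0768    0.0897    0.0299    1.0583    0.0425    0.0934    0.0712    0.1324]
  [  0.0533    0.0575    0.0507    0.0796    1.1043    0.1055    0.0419    0.1168]
  [  0.0483    0.0342    0.0204    0.0250    0.0209    1.0677    0.0318    0.0670]
  [  0.1314    0.0848    0.0268    0.0473    0.0498    0.1037    1.0347    0.0993]
  [  0.1293    0.1166    0.1252    0.1419    0.0990    0.0746    0.0510    1.1084]
Total output x = L · d:
  x_0 = 1.0585·33 + 0.0319·28 + 0.0215·64 + 0.0785·100 + 0.0242·59 + 0.0985·65 + 0.1067·76 + 0.0592·35 = 63.0587
  x_1 = 0.1218·33 + 1.1044·28 + 0.0226·64 + 0.0433·100 + 0.0696·59 + 0.1064·65 + 0.0642·76 + 0.0495·35 = 58.3468
  x_2 = 0.1343·33 + 0.0415·28 + 1.0695·64 + 0.1129·100 + 0.0309·59 + 0.1467·65 + 0.1322·76 + 0.0943·35 = 110.0357
  x_3 = 0.0768·33 + 0.0897·28 + 0.0299·64 + 1.0583·100 + 0.0425·59 + 0.0934·65 + 0.0712·76 + 0.1324·35 = 131.4048
  x_4 = 0.0533·33 + 0.0575·28 + 0.0507·64 + 0.0796·100 + 1.1043·59 + 0.1055·65 + 0.0419·76 + 0.1168·35 = 93.8610
  x_5 = 0.0483·33 + 0.0342·28 + 0.0204·64 + 0.0250·100 + 0.0209·59 + 1.0677·65 + 0.0318·76 + 0.0670·35 = 81.7530
  x_6 = 0.1314·33 + 0.0848·28 + 0.0268·64 + 0.0473·100 + 0.0498·59 + 0.1037·65 + 1.0347·76 + 0.0993·35 = 104.9399
  x_7 = 0.1293·33 + 0.1166·28 + 0.1252·64 + 0.1419·100 + 0.0990·59 + 0.0746·65 + 0.0510·76 + 1.1084·35 = 83.0970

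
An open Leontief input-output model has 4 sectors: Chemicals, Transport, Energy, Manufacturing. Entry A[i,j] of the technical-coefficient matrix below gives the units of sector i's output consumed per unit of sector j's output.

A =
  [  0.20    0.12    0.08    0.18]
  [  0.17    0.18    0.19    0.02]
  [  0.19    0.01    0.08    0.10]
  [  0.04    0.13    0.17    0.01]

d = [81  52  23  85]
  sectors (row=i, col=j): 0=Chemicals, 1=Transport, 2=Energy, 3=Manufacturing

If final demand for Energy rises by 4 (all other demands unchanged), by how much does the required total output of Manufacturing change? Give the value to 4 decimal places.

Form M = I − A:
  [  0.80   -0.12   -0.08   -0.18]
  [ -0.17    0.82   -0.19   -0.02]
  [ -0.19   -0.01    0.92   -0.10]
  [ -0.04   -0.13   -0.17    0.99]
Leontief inverse L = M⁻¹:
  [  1.3687    0.2468    0.2210    0.2762]
  [  0.3578    1.2954    0.3215    0.1237]
  [  0.3033    0.0862    1.1634    0.1744]
  [  0.1544    0.1949    0.2509    1.0675]
Total output x = L · d:
  x_0 = 1.3687·81 + 0.2468·52 + 0.2210·23 + 0.2762·85 = 152.2589
  x_1 = 0.3578·81 + 1.2954·52 + 0.3215·23 + 0.1237·85 = 114.2535
  x_2 = 0.3033·81 + 0.0862·52 + 1.1634·23 + 0.1744·85 = 70.6370
  x_3 = 0.1544·81 + 0.1949·52 + 0.2509·23 + 1.0675·85 = 119.1430
Δx_3 = L[3,2] · Δd_2 = 0.2509 · 4 = 1.0037

1.0037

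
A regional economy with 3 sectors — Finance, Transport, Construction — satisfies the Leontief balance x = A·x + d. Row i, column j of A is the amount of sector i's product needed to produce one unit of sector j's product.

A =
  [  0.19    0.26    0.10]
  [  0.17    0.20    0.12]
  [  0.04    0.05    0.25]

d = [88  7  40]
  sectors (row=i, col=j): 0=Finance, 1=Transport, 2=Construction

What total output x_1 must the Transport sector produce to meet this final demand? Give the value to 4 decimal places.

46.1605

Form M = I − A:
  [  0.81   -0.26   -0.10]
  [ -0.17    0.80   -0.12]
  [ -0.04   -0.05    0.75]
Leontief inverse L = M⁻¹:
  [  1.3418    0.4518    0.2512]
  [  0.2989    1.3633    0.2580]
  [  0.0915    0.1150    1.3639]
Total output x = L · d:
  x_0 = 1.3418·88 + 0.4518·7 + 0.2512·40 = 131.2877
  x_1 = 0.2989·88 + 1.3633·7 + 0.2580·40 = 46.1605
  x_2 = 0.0915·88 + 0.1150·7 + 1.3639·40 = 63.4127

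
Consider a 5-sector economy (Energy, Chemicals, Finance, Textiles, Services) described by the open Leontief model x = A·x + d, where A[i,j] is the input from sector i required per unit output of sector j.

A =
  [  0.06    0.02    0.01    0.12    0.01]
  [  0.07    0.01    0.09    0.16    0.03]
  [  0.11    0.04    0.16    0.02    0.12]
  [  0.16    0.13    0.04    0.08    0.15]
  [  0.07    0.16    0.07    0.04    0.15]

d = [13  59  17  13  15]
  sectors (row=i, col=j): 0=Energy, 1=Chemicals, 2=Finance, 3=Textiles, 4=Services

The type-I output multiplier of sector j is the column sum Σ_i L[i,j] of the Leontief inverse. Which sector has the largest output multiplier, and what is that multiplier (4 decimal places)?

Form M = I − A:
  [  0.94   -0.02   -0.01   -0.12   -0.01]
  [ -0.07    0.99   -0.09   -0.16   -0.03]
  [ -0.11   -0.04    0.84   -0.02   -0.12]
  [ -0.16   -0.13   -0.04    0.92   -0.15]
  [ -0.07   -0.16   -0.07   -0.04    0.85]
Leontief inverse L = M⁻¹:
  [  1.1010    0.0513    0.0299    0.1552    0.0464]
  [  0.1373    1.0611    0.1332    0.2095    0.0948]
  [  0.1768    0.0936    1.2221    0.0742    0.1910]
  [  0.2418    0.1990    0.0988    1.1652    0.2294]
  [  0.1425    0.2210    0.1328    0.1132    1.2247]
Total output x = L · d:
  x_0 = 1.1010·13 + 0.0513·59 + 0.0299·17 + 0.1552·13 + 0.0464·15 = 20.5621
  x_1 = 0.1373·13 + 1.0611·59 + 0.1332·17 + 0.2095·13 + 0.0948·15 = 70.7995
  x_2 = 0.1768·13 + 0.0936·59 + 1.2221·17 + 0.0742·13 + 0.1910·15 = 32.4236
  x_3 = 0.2418·13 + 0.1990·59 + 0.0988·17 + 1.1652·13 + 0.2294·15 = 35.1517
  x_4 = 0.1425·13 + 0.2210·59 + 0.1328·17 + 0.1132·13 + 1.2247·15 = 36.9917
Output multipliers (column sums of L):
  Energy: 1.7994
  Chemicals: 1.6260
  Finance: 1.6167
  Textiles: 1.7173
  Services: 1.7863

Energy (1.7994)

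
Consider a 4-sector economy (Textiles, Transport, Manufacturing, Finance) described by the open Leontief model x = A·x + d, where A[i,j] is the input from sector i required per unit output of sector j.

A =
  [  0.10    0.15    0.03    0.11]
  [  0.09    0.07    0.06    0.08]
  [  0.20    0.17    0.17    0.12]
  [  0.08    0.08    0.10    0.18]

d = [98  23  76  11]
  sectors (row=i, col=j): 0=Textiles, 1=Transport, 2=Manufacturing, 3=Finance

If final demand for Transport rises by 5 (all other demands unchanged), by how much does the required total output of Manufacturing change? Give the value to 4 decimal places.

1.5453

Form M = I − A:
  [  0.90   -0.15   -0.03   -0.11]
  [ -0.09    0.93   -0.06   -0.08]
  [ -0.20   -0.17    0.83   -0.12]
  [ -0.08   -0.08   -0.10    0.82]
Leontief inverse L = M⁻¹:
  [  1.1679    0.2195    0.0810    0.1899]
  [  0.1493    1.1310    0.1047    0.1457]
  [  0.3365    0.3091    1.2708    0.2613]
  [  0.1696    0.1694    0.1731    1.2841]
Total output x = L · d:
  x_0 = 1.1679·98 + 0.2195·23 + 0.0810·76 + 0.1899·11 = 127.7498
  x_1 = 0.1493·98 + 1.1310·23 + 0.1047·76 + 0.1457·11 = 50.2081
  x_2 = 0.3365·98 + 0.3091·23 + 1.2708·76 + 0.2613·11 = 139.5429
  x_3 = 0.1696·98 + 0.1694·23 + 0.1731·76 + 1.2841·11 = 47.7938
Δx_2 = L[2,1] · Δd_1 = 0.3091 · 5 = 1.5453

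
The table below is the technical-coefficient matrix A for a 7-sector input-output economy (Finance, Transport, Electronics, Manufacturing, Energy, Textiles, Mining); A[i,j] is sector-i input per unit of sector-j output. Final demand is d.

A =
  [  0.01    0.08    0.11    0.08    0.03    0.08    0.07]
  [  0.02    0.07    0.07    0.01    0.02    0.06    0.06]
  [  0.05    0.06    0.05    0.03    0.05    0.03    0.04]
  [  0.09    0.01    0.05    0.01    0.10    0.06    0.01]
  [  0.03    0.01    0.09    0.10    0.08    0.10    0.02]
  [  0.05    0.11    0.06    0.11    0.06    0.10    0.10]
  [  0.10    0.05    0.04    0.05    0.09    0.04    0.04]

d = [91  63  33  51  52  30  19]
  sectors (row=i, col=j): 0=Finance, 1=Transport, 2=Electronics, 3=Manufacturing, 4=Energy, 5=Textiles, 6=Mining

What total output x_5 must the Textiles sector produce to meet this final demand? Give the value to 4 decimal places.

Form M = I − A:
  [  0.99   -0.08   -0.11   -0.08   -0.03   -0.08   -0.07]
  [ -0.02    0.93   -0.07   -0.01   -0.02   -0.06   -0.06]
  [ -0.05   -0.06    0.95   -0.03   -0.05   -0.03   -0.04]
  [ -0.09   -0.01   -0.05    0.99   -0.10   -0.06   -0.01]
  [ -0.03   -0.01   -0.09   -0.10    0.92   -0.10   -0.02]
  [ -0.05   -0.11   -0.06   -0.11   -0.06    0.90   -0.10]
  [ -0.10   -0.05   -0.04   -0.05   -0.09   -0.04    0.96]
Leontief inverse L = M⁻¹:
  [  1.0509    0.1235    0.1569    0.1184    0.0772    0.1281    0.1071]
  [  0.0460    1.1025    0.1028    0.0378    0.0498    0.0930    0.0877]
  [  0.0742    0.0890    1.0853    0.0583    0.0803    0.0644    0.0652]
  [  0.1142    0.0428    0.0925    1.0495    0.1343    0.1027    0.0393]
  [  0.0684    0.0493    0.1379    0.1438    1.1286    0.1514    0.0546]
  [  0.1021    0.1658    0.1241    0.1631    0.1220    1.1664    0.1487]
  [  0.1316    0.0878    0.0898    0.0917    0.1319    0.0890    1.0735]
Total output x = L · d:
  x_0 = 1.0509·91 + 0.1235·63 + 0.1569·33 + 0.1184·51 + 0.0772·52 + 0.1281·30 + 0.1071·19 = 124.5212
  x_1 = 0.0460·91 + 1.1025·63 + 0.1028·33 + 0.0378·51 + 0.0498·52 + 0.0930·30 + 0.0877·19 = 86.0019
  x_2 = 0.0742·91 + 0.0890·63 + 1.0853·33 + 0.0583·51 + 0.0803·52 + 0.0644·30 + 0.0652·19 = 58.4908
  x_3 = 0.1142·91 + 0.0428·63 + 0.0925·33 + 1.0495·51 + 0.1343·52 + 0.1027·30 + 0.0393·19 = 80.4735
  x_4 = 0.0684·91 + 0.0493·63 + 0.1379·33 + 0.1438·51 + 1.1286·52 + 0.1514·30 + 0.0546·19 = 85.4781
  x_5 = 0.1021·91 + 0.1658·63 + 0.1241·33 + 0.1631·51 + 0.1220·52 + 1.1664·30 + 0.1487·19 = 76.3143
  x_6 = 0.1316·91 + 0.0878·63 + 0.0898·33 + 0.0917·51 + 0.1319·52 + 0.0890·30 + 1.0735·19 = 55.0637

76.3143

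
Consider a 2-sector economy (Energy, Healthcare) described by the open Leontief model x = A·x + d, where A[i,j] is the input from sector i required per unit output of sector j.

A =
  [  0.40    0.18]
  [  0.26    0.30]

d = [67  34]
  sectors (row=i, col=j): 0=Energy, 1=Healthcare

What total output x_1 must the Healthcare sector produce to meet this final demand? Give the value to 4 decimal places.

101.3398

Form M = I − A:
  [  0.60   -0.18]
  [ -0.26    0.70]
Leontief inverse L = M⁻¹:
  [  1.8757    0.4823]
  [  0.6967    1.6077]
Total output x = L · d:
  x_0 = 1.8757·67 + 0.4823·34 = 142.0686
  x_1 = 0.6967·67 + 1.6077·34 = 101.3398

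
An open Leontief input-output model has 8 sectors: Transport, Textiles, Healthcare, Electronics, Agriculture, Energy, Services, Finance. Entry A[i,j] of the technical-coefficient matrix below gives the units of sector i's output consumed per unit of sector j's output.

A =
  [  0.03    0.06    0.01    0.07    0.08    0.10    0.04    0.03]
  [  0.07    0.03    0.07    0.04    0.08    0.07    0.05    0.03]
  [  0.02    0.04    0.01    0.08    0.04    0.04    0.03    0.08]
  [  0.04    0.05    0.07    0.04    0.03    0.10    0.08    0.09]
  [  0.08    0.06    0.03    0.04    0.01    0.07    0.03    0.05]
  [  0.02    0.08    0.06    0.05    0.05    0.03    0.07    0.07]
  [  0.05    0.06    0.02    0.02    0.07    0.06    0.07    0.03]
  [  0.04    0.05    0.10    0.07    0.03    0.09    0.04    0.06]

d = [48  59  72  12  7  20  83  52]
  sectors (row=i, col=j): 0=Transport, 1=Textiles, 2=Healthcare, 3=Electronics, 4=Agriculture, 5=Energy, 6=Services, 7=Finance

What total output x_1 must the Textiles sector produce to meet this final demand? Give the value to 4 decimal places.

Form M = I − A:
  [  0.97   -0.06   -0.01   -0.07   -0.08   -0.10   -0.04   -0.03]
  [ -0.07    0.97   -0.07   -0.04   -0.08   -0.07   -0.05   -0.03]
  [ -0.02   -0.04    0.99   -0.08   -0.04   -0.04   -0.03   -0.08]
  [ -0.04   -0.05   -0.07    0.96   -0.03   -0.10   -0.08   -0.09]
  [ -0.08   -0.06   -0.03   -0.04    0.99   -0.07   -0.03   -0.05]
  [ -0.02   -0.08   -0.06   -0.05   -0.05    0.97   -0.07   -0.07]
  [ -0.05   -0.06   -0.02   -0.02   -0.07   -0.06    0.93   -0.03]
  [ -0.04   -0.05   -0.10   -0.07   -0.03   -0.09   -0.04    0.94]
Leontief inverse L = M⁻¹:
  [  1.0631    0.1011    0.0466    0.1050    0.1145    0.1494    0.0797    0.0709]
  [  0.1022    1.0718    0.1022    0.0788    0.1159    0.1207    0.0880    0.0717]
  [  0.0465    0.0724    1.0435    0.1102    0.0672    0.0838    0.0625    0.1150]
  [  0.0755    0.0976    0.1126    1.0845    0.0724    0.1571    0.1255    0.1385]
  [  0.1065    0.0954    0.0615    0.0739    1.0441    0.1152    0.0640    0.0849]
  [  0.0537    0.1187    0.0966    0.0871    0.0861    1.0812    0.1082    0.1106]
  [  0.0802    0.0961    0.0493    0.0513    0.1030    0.1041    1.1038    0.0632]
  [  0.0732    0.0948    0.1401    0.1140    0.0695    0.1450    0.0834    1.1092]
Total output x = L · d:
  x_0 = 1.0631·48 + 0.1011·59 + 0.0466·72 + 0.1050·12 + 0.1145·7 + 0.1494·20 + 0.0797·83 + 0.0709·52 = 75.6977
  x_1 = 0.1022·48 + 1.0718·59 + 0.1022·72 + 0.0788·12 + 0.1159·7 + 0.1207·20 + 0.0880·83 + 0.0717·52 = 90.7053
  x_2 = 0.0465·48 + 0.0724·59 + 1.0435·72 + 0.1102·12 + 0.0672·7 + 0.0838·20 + 0.0625·83 + 0.1150·52 = 96.2699
  x_3 = 0.0755·48 + 0.0976·59 + 0.1126·72 + 1.0845·12 + 0.0724·7 + 0.1571·20 + 0.1255·83 + 0.1385·52 = 51.7697
  x_4 = 0.1065·48 + 0.0954·59 + 0.0615·72 + 0.0739·12 + 1.0441·7 + 0.1152·20 + 0.0640·83 + 0.0849·52 = 35.3980
  x_5 = 0.0537·48 + 0.1187·59 + 0.0966·72 + 0.0871·12 + 0.0861·7 + 1.0812·20 + 0.1082·83 + 0.1106·52 = 54.5372
  x_6 = 0.0802·48 + 0.0961·59 + 0.0493·72 + 0.0513·12 + 0.1030·7 + 0.1041·20 + 1.1038·83 + 0.0632·52 = 111.3921
  x_7 = 0.0732·48 + 0.0948·59 + 0.1401·72 + 0.1140·12 + 0.0695·7 + 0.1450·20 + 0.0834·83 + 1.1092·52 = 88.5532

90.7053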